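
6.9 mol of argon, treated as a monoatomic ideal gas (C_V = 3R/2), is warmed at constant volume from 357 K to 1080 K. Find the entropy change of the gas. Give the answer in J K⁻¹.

At constant volume, ΔS = nC_V ln(T₂/T₁) with C_V = 3R/2 = 12.47 J mol⁻¹ K⁻¹.
ΔS = 6.9 × 12.47 × ln(1080/357) = 95.3 J/K.

ΔS = 95.3 J/K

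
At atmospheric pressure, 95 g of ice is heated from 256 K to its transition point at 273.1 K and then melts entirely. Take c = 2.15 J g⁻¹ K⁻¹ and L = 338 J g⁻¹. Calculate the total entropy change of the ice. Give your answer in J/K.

ΔS = 131 J/K

Warming step: ΔS₁ = m c ln(T_tr/T_i) = 95 × 2.15 × ln(273.1/256) = 13.21 J/K.
Phase change: ΔS₂ = +mL/T_tr = 95 × 338 / 273.1 = 117.6 J/K.
ΔS_total = (13.21) + (117.6) = 131 J/K.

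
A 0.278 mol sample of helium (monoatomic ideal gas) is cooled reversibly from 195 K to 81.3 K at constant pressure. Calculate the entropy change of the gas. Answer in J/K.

At constant pressure, ΔS = nC_p ln(T₂/T₁) with C_p = 5R/2 = 20.79 J mol⁻¹ K⁻¹.
ΔS = 0.278 × 20.79 × ln(81.3/195) = -5.06 J/K.

ΔS = -5.06 J/K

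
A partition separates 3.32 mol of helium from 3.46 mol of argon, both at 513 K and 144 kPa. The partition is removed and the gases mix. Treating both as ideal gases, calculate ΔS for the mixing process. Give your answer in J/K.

ΔS_mix = 39.1 J/K

Mole fractions: x_A = 3.32/6.78 = 0.49, x_B = 0.51.
ΔS_mix = −R(n_A ln x_A + n_B ln x_B) = −8.314 × (3.32 ln 0.49 + 3.46 ln 0.51) = 39.1 J/K.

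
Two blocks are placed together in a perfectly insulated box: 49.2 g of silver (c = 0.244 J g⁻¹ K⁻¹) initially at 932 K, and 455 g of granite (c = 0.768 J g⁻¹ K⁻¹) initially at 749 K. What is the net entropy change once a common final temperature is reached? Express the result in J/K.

Energy balance: T_f = (m₁c₁T₁ + m₂c₂T₂)/(m₁c₁ + m₂c₂) = 755.08 K.
ΔS₁ = m₁c₁ ln(T_f/T₁) = 12.0048 × ln(755.08/932) = -2.527 J/K.
ΔS₂ = m₂c₂ ln(T_f/T₂) = 349.44 × ln(755.08/749) = 2.824 J/K.
ΔS_total = -2.527 + 2.824 = 0.297 J/K.

ΔS_total = 0.297 J/K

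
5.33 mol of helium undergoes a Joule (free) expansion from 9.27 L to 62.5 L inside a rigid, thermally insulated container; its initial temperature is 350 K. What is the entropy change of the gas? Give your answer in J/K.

No heat is exchanged and no work is done, so the ideal-gas temperature stays constant.
Entropy is a state function; using a reversible isothermal path, ΔS_gas = nR ln(V₂/V₁) = 5.33 × 8.314 × ln(62.5/9.27) = 84.6 J/K.

ΔS_gas = 84.6 J/K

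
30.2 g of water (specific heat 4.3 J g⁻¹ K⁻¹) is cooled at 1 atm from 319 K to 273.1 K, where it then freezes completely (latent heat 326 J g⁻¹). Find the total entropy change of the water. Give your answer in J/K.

ΔS = -56.2 J/K

Cooling step: ΔS₁ = m c ln(T_tr/T_i) = 30.2 × 4.3 × ln(273.1/319) = -20.17 J/K.
Phase change: ΔS₂ = −mL/T_tr = −30.2 × 326 / 273.1 = -36.05 J/K.
ΔS_total = (-20.17) + (-36.05) = -56.2 J/K.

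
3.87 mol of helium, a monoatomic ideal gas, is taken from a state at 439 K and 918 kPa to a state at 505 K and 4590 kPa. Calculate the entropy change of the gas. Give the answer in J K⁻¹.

ΔS = -40.5 J/K

ΔS = nC_p ln(T₂/T₁) − nR ln(P₂/P₁), with C_p = 5R/2 = 20.79 J mol⁻¹ K⁻¹ for a monoatomic ideal gas.
ΔS = 3.87 × [20.79 × ln(505/439) − 8.314 × ln(4590/918)] = -40.5 J/K.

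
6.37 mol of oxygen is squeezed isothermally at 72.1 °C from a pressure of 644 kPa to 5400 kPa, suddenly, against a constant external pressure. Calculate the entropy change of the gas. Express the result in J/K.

Entropy is a state function, so ΔS_gas depends only on the end states.
For an isothermal ideal gas ΔS_gas = nR ln(P₁/P₂) = 6.37 × 8.314 × ln(644/5400) = -113 J/K.

ΔS_gas = -113 J/K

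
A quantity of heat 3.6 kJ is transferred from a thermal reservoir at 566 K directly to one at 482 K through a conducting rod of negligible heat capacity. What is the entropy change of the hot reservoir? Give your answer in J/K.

The hot reservoir loses heat Q, so ΔS_hot = −Q/T_H = −3600/566 = -6.36 J/K.

ΔS_hot = -6.36 J/K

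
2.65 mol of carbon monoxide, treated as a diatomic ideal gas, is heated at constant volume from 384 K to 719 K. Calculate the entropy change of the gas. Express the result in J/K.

ΔS = 34.5 J/K

At constant volume, ΔS = nC_V ln(T₂/T₁) with C_V = 5R/2 = 20.79 J mol⁻¹ K⁻¹.
ΔS = 2.65 × 20.79 × ln(719/384) = 34.5 J/K.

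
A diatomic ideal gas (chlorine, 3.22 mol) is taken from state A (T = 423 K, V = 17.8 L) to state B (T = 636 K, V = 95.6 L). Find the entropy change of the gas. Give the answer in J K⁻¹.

ΔS = 72.3 J/K

Entropy is a state function: ΔS = nC_V ln(T₂/T₁) + nR ln(V₂/V₁), with C_V = 5R/2 = 20.79 J mol⁻¹ K⁻¹ for a diatomic ideal gas.
ΔS = 3.22 × [20.79 × ln(636/423) + 8.314 × ln(95.6/17.8)] = 72.3 J/K.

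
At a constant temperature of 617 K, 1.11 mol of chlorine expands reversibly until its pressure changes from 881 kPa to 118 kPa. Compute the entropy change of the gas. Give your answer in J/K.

ΔS_gas = 18.6 J/K

For an isothermal ideal gas ΔS_gas = nR ln(P₁/P₂) = 1.11 × 8.314 × ln(881/118) = 18.6 J/K.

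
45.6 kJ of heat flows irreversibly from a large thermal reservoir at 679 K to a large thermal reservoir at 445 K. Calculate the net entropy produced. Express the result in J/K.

ΔS_hot = −Q/T_H = −45600/679 = -67.16 J/K and ΔS_cold = +Q/T_C = 45600/445 = 102.5 J/K.
ΔS_total = -67.16 + 102.5 = 35.3 J/K, positive as the second law requires.

ΔS_total = 35.3 J/K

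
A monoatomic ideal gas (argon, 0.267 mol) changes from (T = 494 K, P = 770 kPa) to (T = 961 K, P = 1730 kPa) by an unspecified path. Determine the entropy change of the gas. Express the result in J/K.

ΔS = nC_p ln(T₂/T₁) − nR ln(P₂/P₁), with C_p = 5R/2 = 20.79 J mol⁻¹ K⁻¹ for a monoatomic ideal gas.
ΔS = 0.267 × [20.79 × ln(961/494) − 8.314 × ln(1730/770)] = 1.9 J/K.

ΔS = 1.9 J/K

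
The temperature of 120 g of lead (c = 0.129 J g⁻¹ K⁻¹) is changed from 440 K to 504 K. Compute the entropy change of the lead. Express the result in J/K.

ΔS = 2.1 J/K

ΔS = ∫dQ_rev/T = m c ln(T₂/T₁) = 120 × 0.129 × ln(504/440) = 2.1 J/K.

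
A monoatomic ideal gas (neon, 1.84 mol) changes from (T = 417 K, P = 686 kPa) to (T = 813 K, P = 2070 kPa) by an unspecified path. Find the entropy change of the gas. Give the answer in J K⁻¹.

ΔS = 8.64 J/K

ΔS = nC_p ln(T₂/T₁) − nR ln(P₂/P₁), with C_p = 5R/2 = 20.79 J mol⁻¹ K⁻¹ for a monoatomic ideal gas.
ΔS = 1.84 × [20.79 × ln(813/417) − 8.314 × ln(2070/686)] = 8.64 J/K.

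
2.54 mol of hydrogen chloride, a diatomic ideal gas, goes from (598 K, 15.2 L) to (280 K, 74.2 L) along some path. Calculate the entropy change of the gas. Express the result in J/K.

Entropy is a state function: ΔS = nC_V ln(T₂/T₁) + nR ln(V₂/V₁), with C_V = 5R/2 = 20.79 J mol⁻¹ K⁻¹ for a diatomic ideal gas.
ΔS = 2.54 × [20.79 × ln(280/598) + 8.314 × ln(74.2/15.2)] = -6.58 J/K.

ΔS = -6.58 J/K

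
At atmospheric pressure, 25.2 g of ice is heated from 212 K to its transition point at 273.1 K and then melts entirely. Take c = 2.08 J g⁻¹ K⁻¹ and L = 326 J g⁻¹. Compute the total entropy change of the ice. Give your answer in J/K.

Warming step: ΔS₁ = m c ln(T_tr/T_i) = 25.2 × 2.08 × ln(273.1/212) = 13.274 J/K.
Phase change: ΔS₂ = +mL/T_tr = 25.2 × 326 / 273.1 = 30.081 J/K.
ΔS_total = (13.274) + (30.081) = 43.4 J/K.

ΔS = 43.4 J/K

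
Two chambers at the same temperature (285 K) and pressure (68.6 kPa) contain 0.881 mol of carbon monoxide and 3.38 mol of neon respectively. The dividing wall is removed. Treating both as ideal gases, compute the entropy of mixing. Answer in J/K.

ΔS_mix = 18.1 J/K

Mole fractions: x_A = 0.881/4.26 = 0.207, x_B = 0.793.
ΔS_mix = −R(n_A ln x_A + n_B ln x_B) = −8.314 × (0.881 ln 0.207 + 3.38 ln 0.793) = 18.1 J/K.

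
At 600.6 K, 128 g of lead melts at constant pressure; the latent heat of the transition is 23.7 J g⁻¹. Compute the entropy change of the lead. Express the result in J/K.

Heat absorbed by the substance: Q = mL = 128 × 23.7 = 3033.6 J.
At constant T, ΔS = Q_rev/T = 3033.6 / 600.6 = 5.05 J/K.

ΔS = 5.05 J/K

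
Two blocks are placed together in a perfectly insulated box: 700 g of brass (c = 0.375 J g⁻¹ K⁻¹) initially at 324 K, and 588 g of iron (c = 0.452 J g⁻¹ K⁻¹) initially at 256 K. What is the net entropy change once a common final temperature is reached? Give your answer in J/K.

Energy balance: T_f = (m₁c₁T₁ + m₂c₂T₂)/(m₁c₁ + m₂c₂) = 289.79 K.
ΔS₁ = m₁c₁ ln(T_f/T₁) = 262.5 × ln(289.79/324) = -29.29 J/K.
ΔS₂ = m₂c₂ ln(T_f/T₂) = 265.776 × ln(289.79/256) = 32.95 J/K.
ΔS_total = -29.29 + 32.95 = 3.66 J/K.

ΔS_total = 3.66 J/K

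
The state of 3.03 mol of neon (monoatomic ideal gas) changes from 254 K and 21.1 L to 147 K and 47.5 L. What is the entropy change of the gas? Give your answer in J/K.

ΔS = -0.224 J/K

Entropy is a state function: ΔS = nC_V ln(T₂/T₁) + nR ln(V₂/V₁), with C_V = 3R/2 = 12.47 J mol⁻¹ K⁻¹ for a monoatomic ideal gas.
ΔS = 3.03 × [12.47 × ln(147/254) + 8.314 × ln(47.5/21.1)] = -0.224 J/K.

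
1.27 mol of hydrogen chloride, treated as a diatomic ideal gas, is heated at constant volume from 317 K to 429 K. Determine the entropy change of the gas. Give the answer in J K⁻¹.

ΔS = 7.99 J/K

At constant volume, ΔS = nC_V ln(T₂/T₁) with C_V = 5R/2 = 20.79 J mol⁻¹ K⁻¹.
ΔS = 1.27 × 20.79 × ln(429/317) = 7.99 J/K.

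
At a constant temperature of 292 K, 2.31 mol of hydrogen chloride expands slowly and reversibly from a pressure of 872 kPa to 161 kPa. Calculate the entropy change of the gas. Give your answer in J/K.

For an isothermal ideal gas ΔS_gas = nR ln(P₁/P₂) = 2.31 × 8.314 × ln(872/161) = 32.4 J/K.

ΔS_gas = 32.4 J/K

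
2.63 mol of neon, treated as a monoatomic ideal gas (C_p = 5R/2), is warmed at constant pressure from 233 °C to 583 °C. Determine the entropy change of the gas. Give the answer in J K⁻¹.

In kelvin: T₁ = 506.15 K, T₂ = 856.15 K. At constant pressure, ΔS = nC_p ln(T₂/T₁) with C_p = 5R/2 = 20.79 J mol⁻¹ K⁻¹.
ΔS = 2.63 × 20.79 × ln(856.15/506.15) = 28.7 J/K.

ΔS = 28.7 J/K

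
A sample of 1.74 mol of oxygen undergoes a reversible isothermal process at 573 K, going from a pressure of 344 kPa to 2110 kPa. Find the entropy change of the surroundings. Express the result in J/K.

For an isothermal ideal gas ΔS_gas = nR ln(P₁/P₂) = 1.74 × 8.314 × ln(344/2110) = -26.2 J/K.
The process is reversible, so ΔS_surr = −ΔS_gas = 26.2 J/K and ΔS_universe = 0.

ΔS_surr = 26.2 J/K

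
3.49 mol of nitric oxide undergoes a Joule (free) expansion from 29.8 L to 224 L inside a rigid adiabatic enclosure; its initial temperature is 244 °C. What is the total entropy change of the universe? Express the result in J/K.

ΔS_universe = 58.5 J/K

For an ideal gas in free expansion Q = 0 and W = 0, so T is unchanged.
Entropy is a state function; using a reversible isothermal path, ΔS_gas = nR ln(V₂/V₁) = 3.49 × 8.314 × ln(224/29.8) = 58.5 J/K.
The insulated surroundings exchange no heat, so ΔS_surr = 0 and ΔS_universe = ΔS_gas.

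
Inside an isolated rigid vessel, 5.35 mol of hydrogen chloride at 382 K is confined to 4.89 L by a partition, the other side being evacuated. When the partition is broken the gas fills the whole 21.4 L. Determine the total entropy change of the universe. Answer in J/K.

For an ideal gas in free expansion Q = 0 and W = 0, so T is unchanged.
Entropy is a state function; using a reversible isothermal path, ΔS_gas = nR ln(V₂/V₁) = 5.35 × 8.314 × ln(21.4/4.89) = 65.7 J/K.
The insulated surroundings exchange no heat, so ΔS_surr = 0 and ΔS_universe = ΔS_gas.

ΔS_universe = 65.7 J/K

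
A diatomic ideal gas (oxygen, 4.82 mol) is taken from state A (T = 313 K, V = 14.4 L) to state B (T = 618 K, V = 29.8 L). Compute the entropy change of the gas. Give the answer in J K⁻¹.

ΔS = 97.3 J/K

Entropy is a state function: ΔS = nC_V ln(T₂/T₁) + nR ln(V₂/V₁), with C_V = 5R/2 = 20.79 J mol⁻¹ K⁻¹ for a diatomic ideal gas.
ΔS = 4.82 × [20.79 × ln(618/313) + 8.314 × ln(29.8/14.4)] = 97.3 J/K.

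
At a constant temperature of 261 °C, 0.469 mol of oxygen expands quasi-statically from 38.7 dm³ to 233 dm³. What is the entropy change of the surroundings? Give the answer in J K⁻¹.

For an isothermal ideal gas ΔS_gas = nR ln(V₂/V₁) = 0.469 × 8.314 × ln(233/38.7) = 7 J/K.
The process is reversible, so ΔS_surr = −ΔS_gas = -7 J/K and ΔS_universe = 0.

ΔS_surr = -7 J/K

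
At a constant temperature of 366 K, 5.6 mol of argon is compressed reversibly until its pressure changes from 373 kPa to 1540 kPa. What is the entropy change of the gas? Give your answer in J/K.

ΔS_gas = -66 J/K

For an isothermal ideal gas ΔS_gas = nR ln(P₁/P₂) = 5.6 × 8.314 × ln(373/1540) = -66 J/K.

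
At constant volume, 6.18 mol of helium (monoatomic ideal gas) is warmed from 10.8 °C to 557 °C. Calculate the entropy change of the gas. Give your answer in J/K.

In kelvin: T₁ = 283.95 K, T₂ = 830.15 K. At constant volume, ΔS = nC_V ln(T₂/T₁) with C_V = 3R/2 = 12.47 J mol⁻¹ K⁻¹.
ΔS = 6.18 × 12.47 × ln(830.15/283.95) = 82.7 J/K.

ΔS = 82.7 J/K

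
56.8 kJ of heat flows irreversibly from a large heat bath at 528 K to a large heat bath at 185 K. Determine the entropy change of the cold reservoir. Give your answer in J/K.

The cold reservoir gains heat Q, so ΔS_cold = +Q/T_C = 56800/185 = 307 J/K.

ΔS_cold = 307 J/K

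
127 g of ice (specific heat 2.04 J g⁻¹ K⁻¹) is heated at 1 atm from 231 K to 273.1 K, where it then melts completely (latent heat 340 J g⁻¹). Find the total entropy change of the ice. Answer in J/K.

Warming step: ΔS₁ = m c ln(T_tr/T_i) = 127 × 2.04 × ln(273.1/231) = 43.38 J/K.
Phase change: ΔS₂ = +mL/T_tr = 127 × 340 / 273.1 = 158.1 J/K.
ΔS_total = (43.38) + (158.1) = 201 J/K.

ΔS = 201 J/K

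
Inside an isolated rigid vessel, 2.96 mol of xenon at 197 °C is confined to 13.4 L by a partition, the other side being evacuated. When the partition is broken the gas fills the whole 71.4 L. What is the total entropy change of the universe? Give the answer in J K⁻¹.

ΔS_universe = 41.2 J/K

For an ideal gas in free expansion Q = 0 and W = 0, so T is unchanged.
Entropy is a state function; using a reversible isothermal path, ΔS_gas = nR ln(V₂/V₁) = 2.96 × 8.314 × ln(71.4/13.4) = 41.2 J/K.
The insulated surroundings exchange no heat, so ΔS_surr = 0 and ΔS_universe = ΔS_gas.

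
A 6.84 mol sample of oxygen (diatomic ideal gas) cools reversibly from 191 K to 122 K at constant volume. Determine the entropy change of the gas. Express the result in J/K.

At constant volume, ΔS = nC_V ln(T₂/T₁) with C_V = 5R/2 = 20.79 J mol⁻¹ K⁻¹.
ΔS = 6.84 × 20.79 × ln(122/191) = -63.7 J/K.

ΔS = -63.7 J/K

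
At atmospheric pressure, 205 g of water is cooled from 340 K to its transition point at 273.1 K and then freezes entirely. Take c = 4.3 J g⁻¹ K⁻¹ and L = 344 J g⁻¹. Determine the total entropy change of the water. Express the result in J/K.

Cooling step: ΔS₁ = m c ln(T_tr/T_i) = 205 × 4.3 × ln(273.1/340) = -193.1 J/K.
Phase change: ΔS₂ = −mL/T_tr = −205 × 344 / 273.1 = -258.2 J/K.
ΔS_total = (-193.1) + (-258.2) = -451 J/K.

ΔS = -451 J/K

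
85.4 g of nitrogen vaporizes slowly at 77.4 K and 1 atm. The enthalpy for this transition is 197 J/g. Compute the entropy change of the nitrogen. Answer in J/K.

ΔS = 217 J/K

Heat absorbed by the substance: Q = mL = 85.4 × 197 = 16823.8 J.
At constant T, ΔS = Q_rev/T = 16823.8 / 77.4 = 217 J/K.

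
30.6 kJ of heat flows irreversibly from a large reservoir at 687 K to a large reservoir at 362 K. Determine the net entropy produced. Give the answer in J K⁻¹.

ΔS_hot = −Q/T_H = −30600/687 = -44.54 J/K and ΔS_cold = +Q/T_C = 30600/362 = 84.53 J/K.
ΔS_total = -44.54 + 84.53 = 40 J/K, positive as the second law requires.

ΔS_total = 40 J/K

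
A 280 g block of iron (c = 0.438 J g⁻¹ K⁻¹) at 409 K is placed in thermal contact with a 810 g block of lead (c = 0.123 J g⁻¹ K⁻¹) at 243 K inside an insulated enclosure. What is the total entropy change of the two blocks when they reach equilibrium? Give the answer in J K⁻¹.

Energy balance: T_f = (m₁c₁T₁ + m₂c₂T₂)/(m₁c₁ + m₂c₂) = 334.59 K.
ΔS₁ = m₁c₁ ln(T_f/T₁) = 122.64 × ln(334.59/409) = -24.63 J/K.
ΔS₂ = m₂c₂ ln(T_f/T₂) = 99.63 × ln(334.59/243) = 31.87 J/K.
ΔS_total = -24.63 + 31.87 = 7.24 J/K.

ΔS_total = 7.24 J/K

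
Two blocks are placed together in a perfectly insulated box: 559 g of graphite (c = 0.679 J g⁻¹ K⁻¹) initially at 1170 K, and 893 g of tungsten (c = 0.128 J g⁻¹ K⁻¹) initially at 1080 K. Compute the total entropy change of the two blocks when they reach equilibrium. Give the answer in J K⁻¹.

ΔS_total = 0.277 J/K

Energy balance: T_f = (m₁c₁T₁ + m₂c₂T₂)/(m₁c₁ + m₂c₂) = 1149.2 K.
ΔS₁ = m₁c₁ ln(T_f/T₁) = 379.561 × ln(1149.2/1170) = -6.8185 J/K.
ΔS₂ = m₂c₂ ln(T_f/T₂) = 114.304 × ln(1149.2/1080) = 7.0958 J/K.
ΔS_total = -6.8185 + 7.0958 = 0.277 J/K.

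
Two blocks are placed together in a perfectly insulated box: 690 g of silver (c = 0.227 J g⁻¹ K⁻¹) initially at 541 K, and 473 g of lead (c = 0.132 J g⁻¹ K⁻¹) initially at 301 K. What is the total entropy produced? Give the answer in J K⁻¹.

Energy balance: T_f = (m₁c₁T₁ + m₂c₂T₂)/(m₁c₁ + m₂c₂) = 472.6 K.
ΔS₁ = m₁c₁ ln(T_f/T₁) = 156.63 × ln(472.6/541) = -21.1725 J/K.
ΔS₂ = m₂c₂ ln(T_f/T₂) = 62.436 × ln(472.6/301) = 28.167 J/K.
ΔS_total = -21.1725 + 28.167 = 6.99 J/K.

ΔS_total = 6.99 J/K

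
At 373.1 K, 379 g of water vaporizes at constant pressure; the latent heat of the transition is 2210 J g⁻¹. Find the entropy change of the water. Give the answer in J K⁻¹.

ΔS = 2240 J/K

Heat absorbed by the substance: Q = mL = 379 × 2210 = 837590 J.
At constant T, ΔS = Q_rev/T = 837590 / 373.1 = 2240 J/K.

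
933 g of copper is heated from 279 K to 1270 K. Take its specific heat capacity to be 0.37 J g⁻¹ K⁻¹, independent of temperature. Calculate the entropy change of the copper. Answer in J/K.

ΔS = 523 J/K

ΔS = ∫dQ_rev/T = m c ln(T₂/T₁) = 933 × 0.37 × ln(1270/279) = 523 J/K.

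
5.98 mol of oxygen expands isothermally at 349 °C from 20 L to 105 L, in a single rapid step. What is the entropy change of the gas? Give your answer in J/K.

Entropy is a state function, so ΔS_gas depends only on the end states.
For an isothermal ideal gas ΔS_gas = nR ln(V₂/V₁) = 5.98 × 8.314 × ln(105/20) = 82.4 J/K.

ΔS_gas = 82.4 J/K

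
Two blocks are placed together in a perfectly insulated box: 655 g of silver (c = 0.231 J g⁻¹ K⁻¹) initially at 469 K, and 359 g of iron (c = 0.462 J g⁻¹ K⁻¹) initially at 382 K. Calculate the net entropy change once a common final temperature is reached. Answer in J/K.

Energy balance: T_f = (m₁c₁T₁ + m₂c₂T₂)/(m₁c₁ + m₂c₂) = 423.5 K.
ΔS₁ = m₁c₁ ln(T_f/T₁) = 151.305 × ln(423.5/469) = -15.44 J/K.
ΔS₂ = m₂c₂ ln(T_f/T₂) = 165.858 × ln(423.5/382) = 17.11 J/K.
ΔS_total = -15.44 + 17.11 = 1.67 J/K.

ΔS_total = 1.67 J/K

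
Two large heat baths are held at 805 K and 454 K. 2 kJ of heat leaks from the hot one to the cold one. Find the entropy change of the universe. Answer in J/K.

ΔS_hot = −Q/T_H = −2000/805 = -2.484 J/K and ΔS_cold = +Q/T_C = 2000/454 = 4.405 J/K.
ΔS_total = -2.484 + 4.405 = 1.92 J/K, positive as the second law requires.

ΔS_total = 1.92 J/K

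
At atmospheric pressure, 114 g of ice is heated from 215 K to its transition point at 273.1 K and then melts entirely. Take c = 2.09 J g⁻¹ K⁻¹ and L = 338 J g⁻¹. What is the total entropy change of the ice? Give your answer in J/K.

Warming step: ΔS₁ = m c ln(T_tr/T_i) = 114 × 2.09 × ln(273.1/215) = 56.99 J/K.
Phase change: ΔS₂ = +mL/T_tr = 114 × 338 / 273.1 = 141.1 J/K.
ΔS_total = (56.99) + (141.1) = 198 J/K.

ΔS = 198 J/K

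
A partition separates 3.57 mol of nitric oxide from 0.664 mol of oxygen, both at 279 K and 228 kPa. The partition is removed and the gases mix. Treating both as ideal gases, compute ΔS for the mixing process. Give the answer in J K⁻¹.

Mole fractions: x_A = 3.57/4.23 = 0.843, x_B = 0.157.
ΔS_mix = −R(n_A ln x_A + n_B ln x_B) = −8.314 × (3.57 ln 0.843 + 0.664 ln 0.157) = 15.3 J/K.

ΔS_mix = 15.3 J/K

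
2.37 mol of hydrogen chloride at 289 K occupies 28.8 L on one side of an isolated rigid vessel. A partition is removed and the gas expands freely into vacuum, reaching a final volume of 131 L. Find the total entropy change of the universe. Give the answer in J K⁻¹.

For an ideal gas in free expansion Q = 0 and W = 0, so T is unchanged.
Entropy is a state function; using a reversible isothermal path, ΔS_gas = nR ln(V₂/V₁) = 2.37 × 8.314 × ln(131/28.8) = 29.8 J/K.
The insulated surroundings exchange no heat, so ΔS_surr = 0 and ΔS_universe = ΔS_gas.

ΔS_universe = 29.8 J/K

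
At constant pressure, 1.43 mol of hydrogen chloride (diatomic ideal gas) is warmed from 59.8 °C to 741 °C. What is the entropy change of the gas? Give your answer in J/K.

ΔS = 46.3 J/K

In kelvin: T₁ = 332.95 K, T₂ = 1014.15 K. At constant pressure, ΔS = nC_p ln(T₂/T₁) with C_p = 7R/2 = 29.1 J mol⁻¹ K⁻¹.
ΔS = 1.43 × 29.1 × ln(1014.15/332.95) = 46.3 J/K.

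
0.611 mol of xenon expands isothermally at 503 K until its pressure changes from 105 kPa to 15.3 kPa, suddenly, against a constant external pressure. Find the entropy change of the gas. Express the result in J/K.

Entropy is a state function, so ΔS_gas depends only on the end states.
For an isothermal ideal gas ΔS_gas = nR ln(P₁/P₂) = 0.611 × 8.314 × ln(105/15.3) = 9.78 J/K.

ΔS_gas = 9.78 J/K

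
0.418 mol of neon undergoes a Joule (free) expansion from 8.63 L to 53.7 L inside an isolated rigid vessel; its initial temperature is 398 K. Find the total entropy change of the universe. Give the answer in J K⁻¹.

For an ideal gas in free expansion Q = 0 and W = 0, so T is unchanged.
Entropy is a state function; using a reversible isothermal path, ΔS_gas = nR ln(V₂/V₁) = 0.418 × 8.314 × ln(53.7/8.63) = 6.35 J/K.
The insulated surroundings exchange no heat, so ΔS_surr = 0 and ΔS_universe = ΔS_gas.

ΔS_universe = 6.35 J/K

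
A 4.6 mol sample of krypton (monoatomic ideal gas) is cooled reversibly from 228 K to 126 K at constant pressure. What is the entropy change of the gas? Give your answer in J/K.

At constant pressure, ΔS = nC_p ln(T₂/T₁) with C_p = 5R/2 = 20.79 J mol⁻¹ K⁻¹.
ΔS = 4.6 × 20.79 × ln(126/228) = -56.7 J/K.

ΔS = -56.7 J/K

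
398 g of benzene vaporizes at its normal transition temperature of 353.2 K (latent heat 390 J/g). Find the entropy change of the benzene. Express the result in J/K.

ΔS = 439 J/K

Heat absorbed by the substance: Q = mL = 398 × 390 = 155220 J.
At constant T, ΔS = Q_rev/T = 155220 / 353.2 = 439 J/K.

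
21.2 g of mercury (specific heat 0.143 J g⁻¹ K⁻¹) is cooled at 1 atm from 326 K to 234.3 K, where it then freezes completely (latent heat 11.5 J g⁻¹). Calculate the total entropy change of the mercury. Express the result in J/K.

Cooling step: ΔS₁ = m c ln(T_tr/T_i) = 21.2 × 0.143 × ln(234.3/326) = -1.001 J/K.
Phase change: ΔS₂ = −mL/T_tr = −21.2 × 11.5 / 234.3 = -1.041 J/K.
ΔS_total = (-1.001) + (-1.041) = -2.04 J/K.

ΔS = -2.04 J/K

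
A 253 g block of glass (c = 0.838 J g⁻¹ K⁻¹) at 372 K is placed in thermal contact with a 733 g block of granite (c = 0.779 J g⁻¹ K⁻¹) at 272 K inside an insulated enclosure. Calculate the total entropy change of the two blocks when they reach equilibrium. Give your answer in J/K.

ΔS_total = 7.93 J/K

Energy balance: T_f = (m₁c₁T₁ + m₂c₂T₂)/(m₁c₁ + m₂c₂) = 299.08 K.
ΔS₁ = m₁c₁ ln(T_f/T₁) = 212.014 × ln(299.08/372) = -46.26 J/K.
ΔS₂ = m₂c₂ ln(T_f/T₂) = 571.007 × ln(299.08/272) = 54.19 J/K.
ΔS_total = -46.26 + 54.19 = 7.93 J/K.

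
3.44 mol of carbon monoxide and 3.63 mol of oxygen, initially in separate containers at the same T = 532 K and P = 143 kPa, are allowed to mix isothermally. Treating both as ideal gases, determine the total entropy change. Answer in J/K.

Mole fractions: x_A = 3.44/7.07 = 0.487, x_B = 0.513.
ΔS_mix = −R(n_A ln x_A + n_B ln x_B) = −8.314 × (3.44 ln 0.487 + 3.63 ln 0.513) = 40.7 J/K.

ΔS_mix = 40.7 J/K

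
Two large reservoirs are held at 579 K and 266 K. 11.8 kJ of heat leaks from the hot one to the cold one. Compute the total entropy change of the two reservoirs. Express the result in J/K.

ΔS_total = 24 J/K

ΔS_hot = −Q/T_H = −11800/579 = -20.38 J/K and ΔS_cold = +Q/T_C = 11800/266 = 44.36 J/K.
ΔS_total = -20.38 + 44.36 = 24 J/K, positive as the second law requires.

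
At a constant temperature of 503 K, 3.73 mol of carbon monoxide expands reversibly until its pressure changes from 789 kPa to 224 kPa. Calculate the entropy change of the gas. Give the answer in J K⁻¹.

For an isothermal ideal gas ΔS_gas = nR ln(P₁/P₂) = 3.73 × 8.314 × ln(789/224) = 39 J/K.

ΔS_gas = 39 J/K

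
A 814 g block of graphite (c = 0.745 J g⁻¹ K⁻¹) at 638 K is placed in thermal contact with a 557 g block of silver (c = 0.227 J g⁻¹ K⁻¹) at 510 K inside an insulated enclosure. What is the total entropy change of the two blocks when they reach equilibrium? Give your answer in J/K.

Energy balance: T_f = (m₁c₁T₁ + m₂c₂T₂)/(m₁c₁ + m₂c₂) = 615.92 K.
ΔS₁ = m₁c₁ ln(T_f/T₁) = 606.43 × ln(615.92/638) = -21.36 J/K.
ΔS₂ = m₂c₂ ln(T_f/T₂) = 126.439 × ln(615.92/510) = 23.86 J/K.
ΔS_total = -21.36 + 23.86 = 2.5 J/K.

ΔS_total = 2.5 J/K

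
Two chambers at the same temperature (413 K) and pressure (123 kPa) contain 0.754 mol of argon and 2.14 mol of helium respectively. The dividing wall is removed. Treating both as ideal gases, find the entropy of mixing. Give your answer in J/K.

Mole fractions: x_A = 0.754/2.89 = 0.261, x_B = 0.739.
ΔS_mix = −R(n_A ln x_A + n_B ln x_B) = −8.314 × (0.754 ln 0.261 + 2.14 ln 0.739) = 13.8 J/K.

ΔS_mix = 13.8 J/K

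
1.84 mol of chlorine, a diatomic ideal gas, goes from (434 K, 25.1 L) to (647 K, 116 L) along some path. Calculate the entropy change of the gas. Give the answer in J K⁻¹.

ΔS = 38.7 J/K

Entropy is a state function: ΔS = nC_V ln(T₂/T₁) + nR ln(V₂/V₁), with C_V = 5R/2 = 20.79 J mol⁻¹ K⁻¹ for a diatomic ideal gas.
ΔS = 1.84 × [20.79 × ln(647/434) + 8.314 × ln(116/25.1)] = 38.7 J/K.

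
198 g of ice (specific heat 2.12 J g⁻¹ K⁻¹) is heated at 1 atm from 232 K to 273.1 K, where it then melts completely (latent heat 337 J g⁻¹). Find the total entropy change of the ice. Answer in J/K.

Warming step: ΔS₁ = m c ln(T_tr/T_i) = 198 × 2.12 × ln(273.1/232) = 68.46 J/K.
Phase change: ΔS₂ = +mL/T_tr = 198 × 337 / 273.1 = 244.3 J/K.
ΔS_total = (68.46) + (244.3) = 313 J/K.

ΔS = 313 J/K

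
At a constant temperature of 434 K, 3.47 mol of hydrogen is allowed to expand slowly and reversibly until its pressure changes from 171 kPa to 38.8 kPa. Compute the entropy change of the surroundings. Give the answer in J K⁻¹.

For an isothermal ideal gas ΔS_gas = nR ln(P₁/P₂) = 3.47 × 8.314 × ln(171/38.8) = 42.8 J/K.
The process is reversible, so ΔS_surr = −ΔS_gas = -42.8 J/K and ΔS_universe = 0.

ΔS_surr = -42.8 J/K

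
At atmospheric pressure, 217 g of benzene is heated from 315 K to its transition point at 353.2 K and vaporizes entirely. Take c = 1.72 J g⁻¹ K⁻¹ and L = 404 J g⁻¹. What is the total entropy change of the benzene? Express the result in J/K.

Warming step: ΔS₁ = m c ln(T_tr/T_i) = 217 × 1.72 × ln(353.2/315) = 42.72 J/K.
Phase change: ΔS₂ = +mL/T_tr = 217 × 404 / 353.2 = 248.2 J/K.
ΔS_total = (42.72) + (248.2) = 291 J/K.

ΔS = 291 J/K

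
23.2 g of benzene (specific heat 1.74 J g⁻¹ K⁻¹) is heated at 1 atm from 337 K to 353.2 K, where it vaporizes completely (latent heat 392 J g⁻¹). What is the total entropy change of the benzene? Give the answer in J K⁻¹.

ΔS = 27.6 J/K

Warming step: ΔS₁ = m c ln(T_tr/T_i) = 23.2 × 1.74 × ln(353.2/337) = 1.895 J/K.
Phase change: ΔS₂ = +mL/T_tr = 23.2 × 392 / 353.2 = 25.75 J/K.
ΔS_total = (1.895) + (25.75) = 27.6 J/K.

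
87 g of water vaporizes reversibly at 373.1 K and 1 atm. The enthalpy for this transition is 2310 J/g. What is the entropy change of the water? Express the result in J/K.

Heat absorbed by the substance: Q = mL = 87 × 2310 = 200970 J.
At constant T, ΔS = Q_rev/T = 200970 / 373.1 = 539 J/K.

ΔS = 539 J/K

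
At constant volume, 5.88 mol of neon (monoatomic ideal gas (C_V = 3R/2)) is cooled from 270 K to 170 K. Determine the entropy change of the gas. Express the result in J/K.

At constant volume, ΔS = nC_V ln(T₂/T₁) with C_V = 3R/2 = 12.47 J mol⁻¹ K⁻¹.
ΔS = 5.88 × 12.47 × ln(170/270) = -33.9 J/K.

ΔS = -33.9 J/K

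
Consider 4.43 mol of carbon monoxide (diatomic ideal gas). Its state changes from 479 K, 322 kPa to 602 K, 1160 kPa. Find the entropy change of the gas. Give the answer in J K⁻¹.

ΔS = nC_p ln(T₂/T₁) − nR ln(P₂/P₁), with C_p = 7R/2 = 29.1 J mol⁻¹ K⁻¹ for a diatomic ideal gas.
ΔS = 4.43 × [29.1 × ln(602/479) − 8.314 × ln(1160/322)] = -17.7 J/K.

ΔS = -17.7 J/K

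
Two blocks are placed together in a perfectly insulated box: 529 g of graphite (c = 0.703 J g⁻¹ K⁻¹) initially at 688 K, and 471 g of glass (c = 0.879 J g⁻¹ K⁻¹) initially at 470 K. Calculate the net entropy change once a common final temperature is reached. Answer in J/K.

Energy balance: T_f = (m₁c₁T₁ + m₂c₂T₂)/(m₁c₁ + m₂c₂) = 573.16 K.
ΔS₁ = m₁c₁ ln(T_f/T₁) = 371.887 × ln(573.16/688) = -67.92 J/K.
ΔS₂ = m₂c₂ ln(T_f/T₂) = 414.009 × ln(573.16/470) = 82.15 J/K.
ΔS_total = -67.92 + 82.15 = 14.2 J/K.

ΔS_total = 14.2 J/K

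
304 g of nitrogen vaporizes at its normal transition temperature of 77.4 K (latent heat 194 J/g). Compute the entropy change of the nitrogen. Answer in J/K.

Heat absorbed by the substance: Q = mL = 304 × 194 = 58976 J.
At constant T, ΔS = Q_rev/T = 58976 / 77.4 = 762 J/K.

ΔS = 762 J/K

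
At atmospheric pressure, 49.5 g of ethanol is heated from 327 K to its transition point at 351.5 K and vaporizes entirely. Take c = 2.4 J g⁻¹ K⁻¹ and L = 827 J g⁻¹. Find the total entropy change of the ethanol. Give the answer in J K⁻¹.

ΔS = 125 J/K

Warming step: ΔS₁ = m c ln(T_tr/T_i) = 49.5 × 2.4 × ln(351.5/327) = 8.583 J/K.
Phase change: ΔS₂ = +mL/T_tr = 49.5 × 827 / 351.5 = 116.5 J/K.
ΔS_total = (8.583) + (116.5) = 125 J/K.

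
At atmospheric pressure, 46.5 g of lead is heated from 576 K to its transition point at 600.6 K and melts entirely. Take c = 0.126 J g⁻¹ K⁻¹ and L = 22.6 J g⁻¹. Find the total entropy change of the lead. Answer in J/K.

Warming step: ΔS₁ = m c ln(T_tr/T_i) = 46.5 × 0.126 × ln(600.6/576) = 0.24503 J/K.
Phase change: ΔS₂ = +mL/T_tr = 46.5 × 22.6 / 600.6 = 1.7498 J/K.
ΔS_total = (0.24503) + (1.7498) = 1.99 J/K.

ΔS = 1.99 J/K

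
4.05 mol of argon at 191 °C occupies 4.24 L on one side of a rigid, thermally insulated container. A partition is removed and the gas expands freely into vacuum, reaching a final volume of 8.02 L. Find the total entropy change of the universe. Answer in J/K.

ΔS_universe = 21.5 J/K

No heat is exchanged and no work is done, so the ideal-gas temperature stays constant.
Entropy is a state function; using a reversible isothermal path, ΔS_gas = nR ln(V₂/V₁) = 4.05 × 8.314 × ln(8.02/4.24) = 21.5 J/K.
The insulated surroundings exchange no heat, so ΔS_surr = 0 and ΔS_universe = ΔS_gas.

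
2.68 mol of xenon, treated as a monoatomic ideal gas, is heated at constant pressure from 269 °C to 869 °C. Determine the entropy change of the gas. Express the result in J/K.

ΔS = 41.5 J/K

In kelvin: T₁ = 542.15 K, T₂ = 1142.15 K. At constant pressure, ΔS = nC_p ln(T₂/T₁) with C_p = 5R/2 = 20.79 J mol⁻¹ K⁻¹.
ΔS = 2.68 × 20.79 × ln(1142.15/542.15) = 41.5 J/K.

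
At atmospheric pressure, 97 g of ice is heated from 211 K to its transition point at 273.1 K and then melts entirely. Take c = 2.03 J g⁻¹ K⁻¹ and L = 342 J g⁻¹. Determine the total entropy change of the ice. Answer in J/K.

Warming step: ΔS₁ = m c ln(T_tr/T_i) = 97 × 2.03 × ln(273.1/211) = 50.8 J/K.
Phase change: ΔS₂ = +mL/T_tr = 97 × 342 / 273.1 = 121.5 J/K.
ΔS_total = (50.8) + (121.5) = 172 J/K.

ΔS = 172 J/K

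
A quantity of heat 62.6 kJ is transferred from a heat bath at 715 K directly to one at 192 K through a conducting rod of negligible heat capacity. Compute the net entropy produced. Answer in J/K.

ΔS_hot = −Q/T_H = −62600/715 = -87.55 J/K and ΔS_cold = +Q/T_C = 62600/192 = 326 J/K.
ΔS_total = -87.55 + 326 = 238 J/K, positive as the second law requires.

ΔS_total = 238 J/K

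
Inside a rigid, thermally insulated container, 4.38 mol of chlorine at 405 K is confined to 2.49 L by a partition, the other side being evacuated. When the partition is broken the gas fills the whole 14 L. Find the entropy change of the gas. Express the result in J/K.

No heat is exchanged and no work is done, so the ideal-gas temperature stays constant.
Entropy is a state function; using a reversible isothermal path, ΔS_gas = nR ln(V₂/V₁) = 4.38 × 8.314 × ln(14/2.49) = 62.9 J/K.

ΔS_gas = 62.9 J/K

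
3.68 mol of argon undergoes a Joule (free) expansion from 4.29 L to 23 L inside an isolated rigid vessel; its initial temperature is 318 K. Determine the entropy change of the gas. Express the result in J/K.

No heat is exchanged and no work is done, so the ideal-gas temperature stays constant.
Entropy is a state function; using a reversible isothermal path, ΔS_gas = nR ln(V₂/V₁) = 3.68 × 8.314 × ln(23/4.29) = 51.4 J/K.

ΔS_gas = 51.4 J/K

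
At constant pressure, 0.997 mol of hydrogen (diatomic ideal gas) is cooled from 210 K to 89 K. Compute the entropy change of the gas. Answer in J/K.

At constant pressure, ΔS = nC_p ln(T₂/T₁) with C_p = 7R/2 = 29.1 J mol⁻¹ K⁻¹.
ΔS = 0.997 × 29.1 × ln(89/210) = -24.9 J/K.

ΔS = -24.9 J/K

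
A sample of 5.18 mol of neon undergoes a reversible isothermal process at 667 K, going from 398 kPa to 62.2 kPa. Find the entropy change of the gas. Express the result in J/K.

ΔS_gas = 79.9 J/K

For an isothermal ideal gas ΔS_gas = nR ln(P₁/P₂) = 5.18 × 8.314 × ln(398/62.2) = 79.9 J/K.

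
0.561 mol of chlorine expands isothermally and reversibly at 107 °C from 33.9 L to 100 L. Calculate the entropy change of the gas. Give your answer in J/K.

ΔS_gas = 5.05 J/K

For an isothermal ideal gas ΔS_gas = nR ln(V₂/V₁) = 0.561 × 8.314 × ln(100/33.9) = 5.05 J/K.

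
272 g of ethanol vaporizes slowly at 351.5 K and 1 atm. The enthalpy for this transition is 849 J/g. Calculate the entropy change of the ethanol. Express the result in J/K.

Heat absorbed by the substance: Q = mL = 272 × 849 = 230928 J.
At constant T, ΔS = Q_rev/T = 230928 / 351.5 = 657 J/K.

ΔS = 657 J/K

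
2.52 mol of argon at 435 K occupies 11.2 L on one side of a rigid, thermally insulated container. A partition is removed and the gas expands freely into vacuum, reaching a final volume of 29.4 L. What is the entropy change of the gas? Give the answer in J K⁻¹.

ΔS_gas = 20.2 J/K

For an ideal gas in free expansion Q = 0 and W = 0, so T is unchanged.
Entropy is a state function; using a reversible isothermal path, ΔS_gas = nR ln(V₂/V₁) = 2.52 × 8.314 × ln(29.4/11.2) = 20.2 J/K.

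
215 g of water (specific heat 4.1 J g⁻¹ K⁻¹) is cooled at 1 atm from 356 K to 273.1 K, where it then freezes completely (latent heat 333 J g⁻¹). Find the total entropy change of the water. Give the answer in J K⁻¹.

ΔS = -496 J/K

Cooling step: ΔS₁ = m c ln(T_tr/T_i) = 215 × 4.1 × ln(273.1/356) = -233.7 J/K.
Phase change: ΔS₂ = −mL/T_tr = −215 × 333 / 273.1 = -262.2 J/K.
ΔS_total = (-233.7) + (-262.2) = -496 J/K.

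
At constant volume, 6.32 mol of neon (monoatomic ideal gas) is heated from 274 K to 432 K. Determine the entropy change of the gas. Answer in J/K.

ΔS = 35.9 J/K

At constant volume, ΔS = nC_V ln(T₂/T₁) with C_V = 3R/2 = 12.47 J mol⁻¹ K⁻¹.
ΔS = 6.32 × 12.47 × ln(432/274) = 35.9 J/K.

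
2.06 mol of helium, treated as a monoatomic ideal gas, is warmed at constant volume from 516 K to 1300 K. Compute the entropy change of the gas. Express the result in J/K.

ΔS = 23.7 J/K

At constant volume, ΔS = nC_V ln(T₂/T₁) with C_V = 3R/2 = 12.47 J mol⁻¹ K⁻¹.
ΔS = 2.06 × 12.47 × ln(1300/516) = 23.7 J/K.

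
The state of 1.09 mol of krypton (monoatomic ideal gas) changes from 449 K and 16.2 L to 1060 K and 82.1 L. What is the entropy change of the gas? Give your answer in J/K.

ΔS = 26.4 J/K

Entropy is a state function: ΔS = nC_V ln(T₂/T₁) + nR ln(V₂/V₁), with C_V = 3R/2 = 12.47 J mol⁻¹ K⁻¹ for a monoatomic ideal gas.
ΔS = 1.09 × [12.47 × ln(1060/449) + 8.314 × ln(82.1/16.2)] = 26.4 J/K.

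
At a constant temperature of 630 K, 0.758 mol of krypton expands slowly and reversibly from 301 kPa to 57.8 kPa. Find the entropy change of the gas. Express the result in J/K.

ΔS_gas = 10.4 J/K

For an isothermal ideal gas ΔS_gas = nR ln(P₁/P₂) = 0.758 × 8.314 × ln(301/57.8) = 10.4 J/K.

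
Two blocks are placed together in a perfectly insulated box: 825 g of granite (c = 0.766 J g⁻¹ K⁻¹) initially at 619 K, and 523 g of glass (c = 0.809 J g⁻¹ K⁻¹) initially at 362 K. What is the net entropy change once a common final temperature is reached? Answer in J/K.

ΔS_total = 34.8 J/K

Energy balance: T_f = (m₁c₁T₁ + m₂c₂T₂)/(m₁c₁ + m₂c₂) = 515.94 K.
ΔS₁ = m₁c₁ ln(T_f/T₁) = 631.95 × ln(515.94/619) = -115.1 J/K.
ΔS₂ = m₂c₂ ln(T_f/T₂) = 423.107 × ln(515.94/362) = 149.9 J/K.
ΔS_total = -115.1 + 149.9 = 34.8 J/K.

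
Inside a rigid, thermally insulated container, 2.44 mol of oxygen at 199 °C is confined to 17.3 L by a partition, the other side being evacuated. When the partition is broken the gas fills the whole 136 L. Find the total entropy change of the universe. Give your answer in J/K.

No heat is exchanged and no work is done, so the ideal-gas temperature stays constant.
Entropy is a state function; using a reversible isothermal path, ΔS_gas = nR ln(V₂/V₁) = 2.44 × 8.314 × ln(136/17.3) = 41.8 J/K.
The insulated surroundings exchange no heat, so ΔS_surr = 0 and ΔS_universe = ΔS_gas.

ΔS_universe = 41.8 J/K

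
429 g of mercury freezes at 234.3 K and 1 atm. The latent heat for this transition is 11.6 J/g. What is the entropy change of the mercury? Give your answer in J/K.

ΔS = -21.2 J/K

Heat released by the substance: Q = −mL = −429 × 11.6 = −4976.4 J.
At constant T, ΔS = Q_rev/T = −4976.4 / 234.3 = -21.2 J/K.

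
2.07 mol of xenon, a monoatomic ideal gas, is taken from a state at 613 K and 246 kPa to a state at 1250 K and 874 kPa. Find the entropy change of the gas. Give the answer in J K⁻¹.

ΔS = 8.84 J/K

ΔS = nC_p ln(T₂/T₁) − nR ln(P₂/P₁), with C_p = 5R/2 = 20.79 J mol⁻¹ K⁻¹ for a monoatomic ideal gas.
ΔS = 2.07 × [20.79 × ln(1250/613) − 8.314 × ln(874/246)] = 8.84 J/K.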